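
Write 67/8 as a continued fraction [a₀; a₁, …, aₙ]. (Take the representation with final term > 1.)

[8; 2, 1, 2]

67 = 8·8 + 3
8 = 2·3 + 2
3 = 1·2 + 1
2 = 2·1 + 0  (stop)
So 67/8 = [8; 2, 1, 2].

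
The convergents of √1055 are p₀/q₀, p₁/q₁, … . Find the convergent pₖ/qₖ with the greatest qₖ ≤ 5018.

108908/3353

√1055 = [32; 2, 12, 2, 64, …] (period length 4).
Convergents:
  p_0/q_0 = 32/1
  p_1/q_1 = 65/2
  p_2/q_2 = 812/25
  p_3/q_3 = 1689/52
  p_4/q_4 = 108908/3353
  p_5/q_5 = 219505/6758
q_4 = 3353 ≤ 5018 < 6758 = q_5, so the answer is 108908/3353.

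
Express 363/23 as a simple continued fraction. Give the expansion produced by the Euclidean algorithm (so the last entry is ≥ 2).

[15; 1, 3, 1, 1, 2]

363 = 15*23 + 18
23 = 1*18 + 5
18 = 3*5 + 3
5 = 1*3 + 2
3 = 1*2 + 1
2 = 2*1 + 0  (stop)
So 363/23 = [15; 1, 3, 1, 1, 2].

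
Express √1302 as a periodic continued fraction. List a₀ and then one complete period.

a₀ = ⌊√1302⌋ = 36.
With m₀=0, d₀=1 and mₖ₊₁ = dₖaₖ − mₖ, dₖ₊₁ = (n − mₖ₊₁²)/dₖ, aₖ₊₁ = ⌊(a₀+mₖ₊₁)/dₖ₊₁⌋:
  k=1: m=36, d=6, a=12
  k=2: m=36, d=1, a=72
d=1 and a=2a₀=72 at k=2, so the next step gives (m, d) = (36, 6) again — its k=1 value — and the period has length 2.

[36; 12, 72]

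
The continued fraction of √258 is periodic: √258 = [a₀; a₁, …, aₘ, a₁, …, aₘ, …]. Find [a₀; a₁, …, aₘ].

a₀ = ⌊√258⌋ = 16.
With m₀=0, d₀=1 and mₖ₊₁ = dₖaₖ − mₖ, dₖ₊₁ = (n − mₖ₊₁²)/dₖ, aₖ₊₁ = ⌊(a₀+mₖ₊₁)/dₖ₊₁⌋:
  k=1: m=16, d=2, a=16
  k=2: m=16, d=1, a=32
d=1 and a=2a₀=32 at k=2, so the next step gives (m, d) = (16, 2) again — its k=1 value — and the period has length 2.

[16; 16, 32]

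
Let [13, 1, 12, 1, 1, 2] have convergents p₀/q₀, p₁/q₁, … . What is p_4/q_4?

Using pₖ = aₖpₖ₋₁ + pₖ₋₂, qₖ = aₖqₖ₋₁ + qₖ₋₂ (with p₋₁=1, p₋₂=0, q₋₁=0, q₋₂=1):
  k=0: a=13, p=13, q=1
  k=1: a=1, p=14, q=1
  k=2: a=12, p=181, q=13
  k=3: a=1, p=195, q=14
  k=4: a=1, p=376, q=27

376/27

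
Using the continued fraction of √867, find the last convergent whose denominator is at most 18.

√867 = [29; 2, 4, 29, 4, 2, 58, …] (period length 6).
Convergents:
  p_0/q_0 = 29/1
  p_1/q_1 = 59/2
  p_2/q_2 = 265/9
  p_3/q_3 = 7744/263
q_2 = 9 ≤ 18 < 263 = q_3, so the answer is 265/9.

265/9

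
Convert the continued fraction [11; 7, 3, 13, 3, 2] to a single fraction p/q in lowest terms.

23331/2095

Using pₖ = aₖpₖ₋₁ + pₖ₋₂ and qₖ = aₖqₖ₋₁ + qₖ₋₂:
  k=0: a=11, p=11, q=1
  k=1: a=7, p=78, q=7
  k=2: a=3, p=245, q=22
  k=3: a=13, p=3263, q=293
  k=4: a=3, p=10034, q=901
  k=5: a=2, p=23331, q=2095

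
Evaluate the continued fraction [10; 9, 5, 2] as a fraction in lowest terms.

Using pₖ = aₖpₖ₋₁ + pₖ₋₂ and qₖ = aₖqₖ₋₁ + qₖ₋₂:
  k=0: a=10, p=10, q=1
  k=1: a=9, p=91, q=9
  k=2: a=5, p=465, q=46
  k=3: a=2, p=1021, q=101

1021/101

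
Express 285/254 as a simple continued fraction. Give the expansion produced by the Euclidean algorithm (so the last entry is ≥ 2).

285 = 1·254 + 31
254 = 8·31 + 6
31 = 5·6 + 1
6 = 6·1 + 0  (stop)
So 285/254 = [1; 8, 5, 6].

[1; 8, 5, 6]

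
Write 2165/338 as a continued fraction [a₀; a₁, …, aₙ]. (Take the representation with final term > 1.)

[6; 2, 2, 7, 9]

2165 = 6*338 + 137
338 = 2*137 + 64
137 = 2*64 + 9
64 = 7*9 + 1
9 = 9*1 + 0  (stop)
So 2165/338 = [6; 2, 2, 7, 9].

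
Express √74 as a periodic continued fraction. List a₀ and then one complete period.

a₀ = ⌊√74⌋ = 8.
With m₀=0, d₀=1 and mₖ₊₁ = dₖaₖ − mₖ, dₖ₊₁ = (n − mₖ₊₁²)/dₖ, aₖ₊₁ = ⌊(a₀+mₖ₊₁)/dₖ₊₁⌋:
  k=1: m=8, d=10, a=1
  k=2: m=2, d=7, a=1
  k=3: m=5, d=7, a=1
  k=4: m=2, d=10, a=1
  k=5: m=8, d=1, a=16
d=1 and a=2a₀=16 at k=5, so the next step gives (m, d) = (8, 10) again — its k=1 value — and the period has length 5.

[8; 1, 1, 1, 1, 16]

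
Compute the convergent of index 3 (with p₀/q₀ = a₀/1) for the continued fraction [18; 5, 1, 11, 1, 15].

1290/71

Using pₖ = aₖpₖ₋₁ + pₖ₋₂, qₖ = aₖqₖ₋₁ + qₖ₋₂ (with p₋₁=1, p₋₂=0, q₋₁=0, q₋₂=1):
  k=0: a=18, p=18, q=1
  k=1: a=5, p=91, q=5
  k=2: a=1, p=109, q=6
  k=3: a=11, p=1290, q=71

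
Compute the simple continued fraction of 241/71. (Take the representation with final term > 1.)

[3; 2, 1, 1, 6, 2]

241 = 3·71 + 28
71 = 2·28 + 15
28 = 1·15 + 13
15 = 1·13 + 2
13 = 6·2 + 1
2 = 2·1 + 0  (stop)
So 241/71 = [3; 2, 1, 1, 6, 2].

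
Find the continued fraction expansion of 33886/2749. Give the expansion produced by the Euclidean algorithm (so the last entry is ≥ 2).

33886 = 12*2749 + 898
2749 = 3*898 + 55
898 = 16*55 + 18
55 = 3*18 + 1
18 = 18*1 + 0  (stop)
So 33886/2749 = [12; 3, 16, 3, 18].

[12; 3, 16, 3, 18]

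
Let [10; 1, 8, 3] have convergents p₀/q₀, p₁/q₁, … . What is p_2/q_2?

98/9

Using pₖ = aₖpₖ₋₁ + pₖ₋₂, qₖ = aₖqₖ₋₁ + qₖ₋₂ (with p₋₁=1, p₋₂=0, q₋₁=0, q₋₂=1):
  k=0: a=10, p=10, q=1
  k=1: a=1, p=11, q=1
  k=2: a=8, p=98, q=9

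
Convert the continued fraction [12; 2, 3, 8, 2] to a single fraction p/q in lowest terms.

1529/123

Using pₖ = aₖpₖ₋₁ + pₖ₋₂ and qₖ = aₖqₖ₋₁ + qₖ₋₂:
  k=0: a=12, p=12, q=1
  k=1: a=2, p=25, q=2
  k=2: a=3, p=87, q=7
  k=3: a=8, p=721, q=58
  k=4: a=2, p=1529, q=123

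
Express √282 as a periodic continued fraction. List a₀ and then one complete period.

[16; 1, 3, 1, 4, 1, 3, 1, 32]

a₀ = ⌊√282⌋ = 16.
With m₀=0, d₀=1 and mₖ₊₁ = dₖaₖ − mₖ, dₖ₊₁ = (n − mₖ₊₁²)/dₖ, aₖ₊₁ = ⌊(a₀+mₖ₊₁)/dₖ₊₁⌋:
  k=1: m=16, d=26, a=1
  k=2: m=10, d=7, a=3
  k=3: m=11, d=23, a=1
  k=4: m=12, d=6, a=4
  k=5: m=12, d=23, a=1
  k=6: m=11, d=7, a=3
  k=7: m=10, d=26, a=1
  k=8: m=16, d=1, a=32
d=1 and a=2a₀=32 at k=8, so the next step gives (m, d) = (16, 26) again — its k=1 value — and the period has length 8.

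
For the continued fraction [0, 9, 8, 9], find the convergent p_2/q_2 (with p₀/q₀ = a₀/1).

Using pₖ = aₖpₖ₋₁ + pₖ₋₂, qₖ = aₖqₖ₋₁ + qₖ₋₂ (with p₋₁=1, p₋₂=0, q₋₁=0, q₋₂=1):
  k=0: a=0, p=0, q=1
  k=1: a=9, p=1, q=9
  k=2: a=8, p=8, q=73

8/73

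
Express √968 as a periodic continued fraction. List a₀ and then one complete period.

[31; 8, 1, 6, 1, 8, 62]

a₀ = ⌊√968⌋ = 31.
With m₀=0, d₀=1 and mₖ₊₁ = dₖaₖ − mₖ, dₖ₊₁ = (n − mₖ₊₁²)/dₖ, aₖ₊₁ = ⌊(a₀+mₖ₊₁)/dₖ₊₁⌋:
  k=1: m=31, d=7, a=8
  k=2: m=25, d=49, a=1
  k=3: m=24, d=8, a=6
  k=4: m=24, d=49, a=1
  k=5: m=25, d=7, a=8
  k=6: m=31, d=1, a=62
d=1 and a=2a₀=62 at k=6, so the next step gives (m, d) = (31, 7) again — its k=1 value — and the period has length 6.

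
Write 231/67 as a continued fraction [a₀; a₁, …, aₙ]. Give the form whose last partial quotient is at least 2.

231 = 3×67 + 30
67 = 2×30 + 7
30 = 4×7 + 2
7 = 3×2 + 1
2 = 2×1 + 0  (stop)
So 231/67 = [3; 2, 4, 3, 2].

[3; 2, 4, 3, 2]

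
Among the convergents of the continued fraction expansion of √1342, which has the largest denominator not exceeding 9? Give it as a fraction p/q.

293/8

√1342 = [36; 1, 1, 1, 2, 1, 1, 1, 72, …] (period length 8).
Convergents:
  p_0/q_0 = 36/1
  p_1/q_1 = 37/1
  p_2/q_2 = 73/2
  p_3/q_3 = 110/3
  p_4/q_4 = 293/8
  p_5/q_5 = 403/11
q_4 = 8 ≤ 9 < 11 = q_5, so the answer is 293/8.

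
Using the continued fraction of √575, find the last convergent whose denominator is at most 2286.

54073/2255

√575 = [23; 1, 46, …] (period length 2).
Convergents:
  p_0/q_0 = 23/1
  p_1/q_1 = 24/1
  p_2/q_2 = 1127/47
  p_3/q_3 = 1151/48
  p_4/q_4 = 54073/2255
  p_5/q_5 = 55224/2303
q_4 = 2255 ≤ 2286 < 2303 = q_5, so the answer is 54073/2255.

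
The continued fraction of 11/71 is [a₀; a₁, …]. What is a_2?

2

11 = 0·71 + 11   →  a_0 = 0
71 = 6·11 + 5   →  a_1 = 6
11 = 2·5 + 1   →  a_2 = 2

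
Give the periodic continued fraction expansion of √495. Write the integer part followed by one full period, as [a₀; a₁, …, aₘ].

[22; 4, 44]

a₀ = ⌊√495⌋ = 22.
With m₀=0, d₀=1 and mₖ₊₁ = dₖaₖ − mₖ, dₖ₊₁ = (n − mₖ₊₁²)/dₖ, aₖ₊₁ = ⌊(a₀+mₖ₊₁)/dₖ₊₁⌋:
  k=1: m=22, d=11, a=4
  k=2: m=22, d=1, a=44
d=1 and a=2a₀=44 at k=2, so the next step gives (m, d) = (22, 11) again — its k=1 value — and the period has length 2.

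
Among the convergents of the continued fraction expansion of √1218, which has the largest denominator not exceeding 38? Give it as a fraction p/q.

349/10

√1218 = [34; 1, 8, 1, 68, …] (period length 4).
Convergents:
  p_0/q_0 = 34/1
  p_1/q_1 = 35/1
  p_2/q_2 = 314/9
  p_3/q_3 = 349/10
  p_4/q_4 = 24046/689
q_3 = 10 ≤ 38 < 689 = q_4, so the answer is 349/10.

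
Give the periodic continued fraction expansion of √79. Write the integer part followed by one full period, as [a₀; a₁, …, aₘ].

a₀ = ⌊√79⌋ = 8.
With m₀=0, d₀=1 and mₖ₊₁ = dₖaₖ − mₖ, dₖ₊₁ = (n − mₖ₊₁²)/dₖ, aₖ₊₁ = ⌊(a₀+mₖ₊₁)/dₖ₊₁⌋:
  k=1: m=8, d=15, a=1
  k=2: m=7, d=2, a=7
  k=3: m=7, d=15, a=1
  k=4: m=8, d=1, a=16
d=1 and a=2a₀=16 at k=4, so the next step gives (m, d) = (8, 15) again — its k=1 value — and the period has length 4.

[8; 1, 7, 1, 16]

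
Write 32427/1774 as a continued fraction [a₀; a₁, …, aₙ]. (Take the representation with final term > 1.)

32427 = 18×1774 + 495
1774 = 3×495 + 289
495 = 1×289 + 206
289 = 1×206 + 83
206 = 2×83 + 40
83 = 2×40 + 3
40 = 13×3 + 1
3 = 3×1 + 0  (stop)
So 32427/1774 = [18; 3, 1, 1, 2, 2, 13, 3].

[18; 3, 1, 1, 2, 2, 13, 3]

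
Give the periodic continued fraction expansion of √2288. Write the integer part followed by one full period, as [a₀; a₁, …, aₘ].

[47; 1, 4, 1, 94]

a₀ = ⌊√2288⌋ = 47.
With m₀=0, d₀=1 and mₖ₊₁ = dₖaₖ − mₖ, dₖ₊₁ = (n − mₖ₊₁²)/dₖ, aₖ₊₁ = ⌊(a₀+mₖ₊₁)/dₖ₊₁⌋:
  k=1: m=47, d=79, a=1
  k=2: m=32, d=16, a=4
  k=3: m=32, d=79, a=1
  k=4: m=47, d=1, a=94
d=1 and a=2a₀=94 at k=4, so the next step gives (m, d) = (47, 79) again — its k=1 value — and the period has length 4.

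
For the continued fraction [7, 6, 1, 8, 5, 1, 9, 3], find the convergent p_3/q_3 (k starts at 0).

Using pₖ = aₖpₖ₋₁ + pₖ₋₂, qₖ = aₖqₖ₋₁ + qₖ₋₂ (with p₋₁=1, p₋₂=0, q₋₁=0, q₋₂=1):
  k=0: a=7, p=7, q=1
  k=1: a=6, p=43, q=6
  k=2: a=1, p=50, q=7
  k=3: a=8, p=443, q=62

443/62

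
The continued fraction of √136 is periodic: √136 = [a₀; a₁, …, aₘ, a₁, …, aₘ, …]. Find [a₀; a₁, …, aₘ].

a₀ = ⌊√136⌋ = 11.

[11; 1, 1, 1, 22]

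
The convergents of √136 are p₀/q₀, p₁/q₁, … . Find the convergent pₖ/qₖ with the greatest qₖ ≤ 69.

793/68

√136 = [11; 1, 1, 1, 22, …] (period length 4).
Convergents:
  p_0/q_0 = 11/1
  p_1/q_1 = 12/1
  p_2/q_2 = 23/2
  p_3/q_3 = 35/3
  p_4/q_4 = 793/68
  p_5/q_5 = 828/71
q_4 = 68 ≤ 69 < 71 = q_5, so the answer is 793/68.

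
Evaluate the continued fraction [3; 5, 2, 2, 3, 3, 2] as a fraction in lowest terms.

2223/698

Fold from the inside: start with 2/1.
  3 + 1/2 = 7/2
  3 + 2/7 = 23/7
  2 + 7/23 = 53/23
  2 + 23/53 = 129/53
  5 + 53/129 = 698/129
  3 + 129/698 = 2223/698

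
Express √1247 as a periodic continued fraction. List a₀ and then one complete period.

[35; 3, 5, 9, 1, 9, 5, 3, 70]

a₀ = ⌊√1247⌋ = 35.
With m₀=0, d₀=1 and mₖ₊₁ = dₖaₖ − mₖ, dₖ₊₁ = (n − mₖ₊₁²)/dₖ, aₖ₊₁ = ⌊(a₀+mₖ₊₁)/dₖ₊₁⌋:
  k=1: m=35, d=22, a=3
  k=2: m=31, d=13, a=5
  k=3: m=34, d=7, a=9
  k=4: m=29, d=58, a=1
  k=5: m=29, d=7, a=9
  k=6: m=34, d=13, a=5
  k=7: m=31, d=22, a=3
  k=8: m=35, d=1, a=70
d=1 and a=2a₀=70 at k=8, so the next step gives (m, d) = (35, 22) again — its k=1 value — and the period has length 8.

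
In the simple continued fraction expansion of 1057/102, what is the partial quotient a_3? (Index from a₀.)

1057 = 10·102 + 37   →  a_0 = 10
102 = 2·37 + 28   →  a_1 = 2
37 = 1·28 + 9   →  a_2 = 1
28 = 3·9 + 1   →  a_3 = 3

3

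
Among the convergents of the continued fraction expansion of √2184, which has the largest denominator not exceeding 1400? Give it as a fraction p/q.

√2184 = [46; 1, 2, 1, 2, 1, 92, …] (period length 6).
Convergents:
  p_0/q_0 = 46/1
  p_1/q_1 = 47/1
  p_2/q_2 = 140/3
  p_3/q_3 = 187/4
  p_4/q_4 = 514/11
  p_5/q_5 = 701/15
  p_6/q_6 = 65006/1391
  p_7/q_7 = 65707/1406
q_6 = 1391 ≤ 1400 < 1406 = q_7, so the answer is 65006/1391.

65006/1391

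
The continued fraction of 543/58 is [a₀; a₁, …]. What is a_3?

3

543 = 9·58 + 21   →  a_0 = 9
58 = 2·21 + 16   →  a_1 = 2
21 = 1·16 + 5   →  a_2 = 1
16 = 3·5 + 1   →  a_3 = 3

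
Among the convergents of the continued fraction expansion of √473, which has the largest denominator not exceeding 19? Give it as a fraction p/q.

√473 = [21; 1, 2, 1, 42, …] (period length 4).
Convergents:
  p_0/q_0 = 21/1
  p_1/q_1 = 22/1
  p_2/q_2 = 65/3
  p_3/q_3 = 87/4
  p_4/q_4 = 3719/171
q_3 = 4 ≤ 19 < 171 = q_4, so the answer is 87/4.

87/4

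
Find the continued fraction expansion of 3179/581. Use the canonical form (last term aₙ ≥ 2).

3179 = 5·581 + 274
581 = 2·274 + 33
274 = 8·33 + 10
33 = 3·10 + 3
10 = 3·3 + 1
3 = 3·1 + 0  (stop)
So 3179/581 = [5; 2, 8, 3, 3, 3].

[5; 2, 8, 3, 3, 3]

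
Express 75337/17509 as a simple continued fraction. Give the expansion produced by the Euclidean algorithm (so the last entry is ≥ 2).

75337 = 4·17509 + 5301
17509 = 3·5301 + 1606
5301 = 3·1606 + 483
1606 = 3·483 + 157
483 = 3·157 + 12
157 = 13·12 + 1
12 = 12·1 + 0  (stop)
So 75337/17509 = [4; 3, 3, 3, 3, 13, 12].

[4; 3, 3, 3, 3, 13, 12]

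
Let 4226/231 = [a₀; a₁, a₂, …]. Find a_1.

3

4226 = 18·231 + 68   →  a_0 = 18
231 = 3·68 + 27   →  a_1 = 3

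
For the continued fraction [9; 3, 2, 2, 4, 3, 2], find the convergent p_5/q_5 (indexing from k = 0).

2249/242

Using pₖ = aₖpₖ₋₁ + pₖ₋₂, qₖ = aₖqₖ₋₁ + qₖ₋₂ (with p₋₁=1, p₋₂=0, q₋₁=0, q₋₂=1):
  k=0: a=9, p=9, q=1
  k=1: a=3, p=28, q=3
  k=2: a=2, p=65, q=7
  k=3: a=2, p=158, q=17
  k=4: a=4, p=697, q=75
  k=5: a=3, p=2249, q=242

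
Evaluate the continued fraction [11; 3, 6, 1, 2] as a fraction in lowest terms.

Fold from the inside: start with 2/1.
  1 + 1/2 = 3/2
  6 + 2/3 = 20/3
  3 + 3/20 = 63/20
  11 + 20/63 = 713/63

713/63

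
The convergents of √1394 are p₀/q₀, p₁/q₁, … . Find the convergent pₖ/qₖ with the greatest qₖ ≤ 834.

√1394 = [37; 2, 1, 36, 1, 2, 74, …] (period length 6).
Convergents:
  p_0/q_0 = 37/1
  p_1/q_1 = 75/2
  p_2/q_2 = 112/3
  p_3/q_3 = 4107/110
  p_4/q_4 = 4219/113
  p_5/q_5 = 12545/336
  p_6/q_6 = 932549/24977
q_5 = 336 ≤ 834 < 24977 = q_6, so the answer is 12545/336.

12545/336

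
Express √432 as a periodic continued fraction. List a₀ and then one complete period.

a₀ = ⌊√432⌋ = 20.

[20; 1, 3, 1, 1, 1, 3, 1, 40]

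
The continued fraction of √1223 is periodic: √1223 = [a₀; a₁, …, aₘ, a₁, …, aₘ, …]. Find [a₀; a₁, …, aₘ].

[34; 1, 33, 1, 68]

a₀ = ⌊√1223⌋ = 34.
With m₀=0, d₀=1 and mₖ₊₁ = dₖaₖ − mₖ, dₖ₊₁ = (n − mₖ₊₁²)/dₖ, aₖ₊₁ = ⌊(a₀+mₖ₊₁)/dₖ₊₁⌋:
  k=1: m=34, d=67, a=1
  k=2: m=33, d=2, a=33
  k=3: m=33, d=67, a=1
  k=4: m=34, d=1, a=68
d=1 and a=2a₀=68 at k=4, so the next step gives (m, d) = (34, 67) again — its k=1 value — and the period has length 4.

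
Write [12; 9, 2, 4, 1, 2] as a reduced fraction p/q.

Using pₖ = aₖpₖ₋₁ + pₖ₋₂ and qₖ = aₖqₖ₋₁ + qₖ₋₂:
  k=0: a=12, p=12, q=1
  k=1: a=9, p=109, q=9
  k=2: a=2, p=230, q=19
  k=3: a=4, p=1029, q=85
  k=4: a=1, p=1259, q=104
  k=5: a=2, p=3547, q=293

3547/293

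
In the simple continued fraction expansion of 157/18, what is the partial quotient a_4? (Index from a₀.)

157 = 8·18 + 13   →  a_0 = 8
18 = 1·13 + 5   →  a_1 = 1
13 = 2·5 + 3   →  a_2 = 2
5 = 1·3 + 2   →  a_3 = 1
3 = 1·2 + 1   →  a_4 = 1

1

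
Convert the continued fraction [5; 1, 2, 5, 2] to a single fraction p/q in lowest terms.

Fold from the inside: start with 2/1.
  5 + 1/2 = 11/2
  2 + 2/11 = 24/11
  1 + 11/24 = 35/24
  5 + 24/35 = 199/35

199/35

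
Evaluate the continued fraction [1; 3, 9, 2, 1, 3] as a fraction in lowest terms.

Using pₖ = aₖpₖ₋₁ + pₖ₋₂ and qₖ = aₖqₖ₋₁ + qₖ₋₂:
  k=0: a=1, p=1, q=1
  k=1: a=3, p=4, q=3
  k=2: a=9, p=37, q=28
  k=3: a=2, p=78, q=59
  k=4: a=1, p=115, q=87
  k=5: a=3, p=423, q=320

423/320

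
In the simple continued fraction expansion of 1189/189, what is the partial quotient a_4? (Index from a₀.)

1189 = 6·189 + 55   →  a_0 = 6
189 = 3·55 + 24   →  a_1 = 3
55 = 2·24 + 7   →  a_2 = 2
24 = 3·7 + 3   →  a_3 = 3
7 = 2·3 + 1   →  a_4 = 2

2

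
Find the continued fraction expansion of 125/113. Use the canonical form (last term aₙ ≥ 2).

125 = 1*113 + 12
113 = 9*12 + 5
12 = 2*5 + 2
5 = 2*2 + 1
2 = 2*1 + 0  (stop)
So 125/113 = [1; 9, 2, 2, 2].

[1; 9, 2, 2, 2]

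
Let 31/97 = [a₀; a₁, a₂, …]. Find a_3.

1

31 = 0·97 + 31   →  a_0 = 0
97 = 3·31 + 4   →  a_1 = 3
31 = 7·4 + 3   →  a_2 = 7
4 = 1·3 + 1   →  a_3 = 1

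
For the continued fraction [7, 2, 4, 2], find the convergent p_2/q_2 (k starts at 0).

67/9

Using pₖ = aₖpₖ₋₁ + pₖ₋₂, qₖ = aₖqₖ₋₁ + qₖ₋₂ (with p₋₁=1, p₋₂=0, q₋₁=0, q₋₂=1):
  k=0: a=7, p=7, q=1
  k=1: a=2, p=15, q=2
  k=2: a=4, p=67, q=9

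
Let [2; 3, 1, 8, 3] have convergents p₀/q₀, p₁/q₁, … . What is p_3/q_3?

Using pₖ = aₖpₖ₋₁ + pₖ₋₂, qₖ = aₖqₖ₋₁ + qₖ₋₂ (with p₋₁=1, p₋₂=0, q₋₁=0, q₋₂=1):
  k=0: a=2, p=2, q=1
  k=1: a=3, p=7, q=3
  k=2: a=1, p=9, q=4
  k=3: a=8, p=79, q=35

79/35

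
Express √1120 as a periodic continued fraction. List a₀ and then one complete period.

a₀ = ⌊√1120⌋ = 33.

[33; 2, 6, 1, 15, 1, 6, 2, 66]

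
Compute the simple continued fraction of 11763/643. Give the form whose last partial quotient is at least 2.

[18; 3, 2, 2, 18, 2]

11763 = 18×643 + 189
643 = 3×189 + 76
189 = 2×76 + 37
76 = 2×37 + 2
37 = 18×2 + 1
2 = 2×1 + 0  (stop)
So 11763/643 = [18; 3, 2, 2, 18, 2].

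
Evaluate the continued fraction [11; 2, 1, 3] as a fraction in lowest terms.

Fold from the inside: start with 3/1.
  1 + 1/3 = 4/3
  2 + 3/4 = 11/4
  11 + 4/11 = 125/11

125/11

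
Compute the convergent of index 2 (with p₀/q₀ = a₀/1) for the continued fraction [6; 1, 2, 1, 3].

Using pₖ = aₖpₖ₋₁ + pₖ₋₂, qₖ = aₖqₖ₋₁ + qₖ₋₂ (with p₋₁=1, p₋₂=0, q₋₁=0, q₋₂=1):
  k=0: a=6, p=6, q=1
  k=1: a=1, p=7, q=1
  k=2: a=2, p=20, q=3

20/3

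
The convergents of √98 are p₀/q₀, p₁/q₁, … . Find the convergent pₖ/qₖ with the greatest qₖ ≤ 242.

1970/199

√98 = [9; 1, 8, 1, 18, …] (period length 4).
Convergents:
  p_0/q_0 = 9/1
  p_1/q_1 = 10/1
  p_2/q_2 = 89/9
  p_3/q_3 = 99/10
  p_4/q_4 = 1871/189
  p_5/q_5 = 1970/199
  p_6/q_6 = 17631/1781
q_5 = 199 ≤ 242 < 1781 = q_6, so the answer is 1970/199.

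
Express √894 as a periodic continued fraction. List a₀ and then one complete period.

a₀ = ⌊√894⌋ = 29.
With m₀=0, d₀=1 and mₖ₊₁ = dₖaₖ − mₖ, dₖ₊₁ = (n − mₖ₊₁²)/dₖ, aₖ₊₁ = ⌊(a₀+mₖ₊₁)/dₖ₊₁⌋:
  k=1: m=29, d=53, a=1
  k=2: m=24, d=6, a=8
  k=3: m=24, d=53, a=1
  k=4: m=29, d=1, a=58
d=1 and a=2a₀=58 at k=4, so the next step gives (m, d) = (29, 53) again — its k=1 value — and the period has length 4.

[29; 1, 8, 1, 58]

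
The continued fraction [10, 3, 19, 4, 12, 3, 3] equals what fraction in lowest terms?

Using pₖ = aₖpₖ₋₁ + pₖ₋₂ and qₖ = aₖqₖ₋₁ + qₖ₋₂:
  k=0: a=10, p=10, q=1
  k=1: a=3, p=31, q=3
  k=2: a=19, p=599, q=58
  k=3: a=4, p=2427, q=235
  k=4: a=12, p=29723, q=2878
  k=5: a=3, p=91596, q=8869
  k=6: a=3, p=304511, q=29485

304511/29485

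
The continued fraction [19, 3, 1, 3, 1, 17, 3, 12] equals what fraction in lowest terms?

245299/12734

Fold from the inside: start with 12/1.
  3 + 1/12 = 37/12
  17 + 12/37 = 641/37
  1 + 37/641 = 678/641
  3 + 641/678 = 2675/678
  1 + 678/2675 = 3353/2675
  3 + 2675/3353 = 12734/3353
  19 + 3353/12734 = 245299/12734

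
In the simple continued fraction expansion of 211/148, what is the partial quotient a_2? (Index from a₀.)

2

211 = 1·148 + 63   →  a_0 = 1
148 = 2·63 + 22   →  a_1 = 2
63 = 2·22 + 19   →  a_2 = 2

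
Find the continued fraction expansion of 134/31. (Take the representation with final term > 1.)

[4; 3, 10]

134 = 4×31 + 10
31 = 3×10 + 1
10 = 10×1 + 0  (stop)
So 134/31 = [4; 3, 10].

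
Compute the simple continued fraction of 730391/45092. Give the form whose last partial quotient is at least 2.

730391 = 16*45092 + 8919
45092 = 5*8919 + 497
8919 = 17*497 + 470
497 = 1*470 + 27
470 = 17*27 + 11
27 = 2*11 + 5
11 = 2*5 + 1
5 = 5*1 + 0  (stop)
So 730391/45092 = [16; 5, 17, 1, 17, 2, 2, 5].

[16; 5, 17, 1, 17, 2, 2, 5]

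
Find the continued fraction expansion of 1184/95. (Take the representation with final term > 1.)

[12; 2, 6, 3, 2]

1184 = 12*95 + 44
95 = 2*44 + 7
44 = 6*7 + 2
7 = 3*2 + 1
2 = 2*1 + 0  (stop)
So 1184/95 = [12; 2, 6, 3, 2].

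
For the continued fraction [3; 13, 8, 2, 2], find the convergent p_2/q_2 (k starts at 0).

323/105

Using pₖ = aₖpₖ₋₁ + pₖ₋₂, qₖ = aₖqₖ₋₁ + qₖ₋₂ (with p₋₁=1, p₋₂=0, q₋₁=0, q₋₂=1):
  k=0: a=3, p=3, q=1
  k=1: a=13, p=40, q=13
  k=2: a=8, p=323, q=105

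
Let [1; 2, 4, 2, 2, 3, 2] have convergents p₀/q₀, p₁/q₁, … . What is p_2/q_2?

Using pₖ = aₖpₖ₋₁ + pₖ₋₂, qₖ = aₖqₖ₋₁ + qₖ₋₂ (with p₋₁=1, p₋₂=0, q₋₁=0, q₋₂=1):
  k=0: a=1, p=1, q=1
  k=1: a=2, p=3, q=2
  k=2: a=4, p=13, q=9

13/9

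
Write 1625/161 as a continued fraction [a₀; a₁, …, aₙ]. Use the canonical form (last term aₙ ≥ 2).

1625 = 10*161 + 15
161 = 10*15 + 11
15 = 1*11 + 4
11 = 2*4 + 3
4 = 1*3 + 1
3 = 3*1 + 0  (stop)
So 1625/161 = [10; 10, 1, 2, 1, 3].

[10; 10, 1, 2, 1, 3]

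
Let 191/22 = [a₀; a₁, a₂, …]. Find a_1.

1

191 = 8·22 + 15   →  a_0 = 8
22 = 1·15 + 7   →  a_1 = 1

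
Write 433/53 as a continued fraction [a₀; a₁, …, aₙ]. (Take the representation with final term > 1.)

[8; 5, 1, 8]

433 = 8·53 + 9
53 = 5·9 + 8
9 = 1·8 + 1
8 = 8·1 + 0  (stop)
So 433/53 = [8; 5, 1, 8].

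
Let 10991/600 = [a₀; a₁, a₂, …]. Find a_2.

7

10991 = 18·600 + 191   →  a_0 = 18
600 = 3·191 + 27   →  a_1 = 3
191 = 7·27 + 2   →  a_2 = 7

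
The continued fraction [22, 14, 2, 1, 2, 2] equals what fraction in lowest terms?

6025/273

Fold from the inside: start with 2/1.
  2 + 1/2 = 5/2
  1 + 2/5 = 7/5
  2 + 5/7 = 19/7
  14 + 7/19 = 273/19
  22 + 19/273 = 6025/273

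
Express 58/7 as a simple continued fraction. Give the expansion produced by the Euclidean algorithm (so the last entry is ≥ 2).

[8; 3, 2]

58 = 8·7 + 2
7 = 3·2 + 1
2 = 2·1 + 0  (stop)
So 58/7 = [8; 3, 2].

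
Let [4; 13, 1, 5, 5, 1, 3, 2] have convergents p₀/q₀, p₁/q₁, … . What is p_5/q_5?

Using pₖ = aₖpₖ₋₁ + pₖ₋₂, qₖ = aₖqₖ₋₁ + qₖ₋₂ (with p₋₁=1, p₋₂=0, q₋₁=0, q₋₂=1):
  k=0: a=4, p=4, q=1
  k=1: a=13, p=53, q=13
  k=2: a=1, p=57, q=14
  k=3: a=5, p=338, q=83
  k=4: a=5, p=1747, q=429
  k=5: a=1, p=2085, q=512

2085/512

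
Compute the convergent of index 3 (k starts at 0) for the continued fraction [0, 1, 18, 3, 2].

55/58

Using pₖ = aₖpₖ₋₁ + pₖ₋₂, qₖ = aₖqₖ₋₁ + qₖ₋₂ (with p₋₁=1, p₋₂=0, q₋₁=0, q₋₂=1):
  k=0: a=0, p=0, q=1
  k=1: a=1, p=1, q=1
  k=2: a=18, p=18, q=19
  k=3: a=3, p=55, q=58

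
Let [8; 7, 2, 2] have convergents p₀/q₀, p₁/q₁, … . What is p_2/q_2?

Using pₖ = aₖpₖ₋₁ + pₖ₋₂, qₖ = aₖqₖ₋₁ + qₖ₋₂ (with p₋₁=1, p₋₂=0, q₋₁=0, q₋₂=1):
  k=0: a=8, p=8, q=1
  k=1: a=7, p=57, q=7
  k=2: a=2, p=122, q=15

122/15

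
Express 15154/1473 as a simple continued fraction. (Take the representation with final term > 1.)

[10; 3, 2, 9, 7, 3]

15154 = 10·1473 + 424
1473 = 3·424 + 201
424 = 2·201 + 22
201 = 9·22 + 3
22 = 7·3 + 1
3 = 3·1 + 0  (stop)
So 15154/1473 = [10; 3, 2, 9, 7, 3].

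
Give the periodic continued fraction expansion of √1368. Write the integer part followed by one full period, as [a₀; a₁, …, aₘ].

[36; 1, 72]

a₀ = ⌊√1368⌋ = 36.
With m₀=0, d₀=1 and mₖ₊₁ = dₖaₖ − mₖ, dₖ₊₁ = (n − mₖ₊₁²)/dₖ, aₖ₊₁ = ⌊(a₀+mₖ₊₁)/dₖ₊₁⌋:
  k=1: m=36, d=72, a=1
  k=2: m=36, d=1, a=72
d=1 and a=2a₀=72 at k=2, so the next step gives (m, d) = (36, 72) again — its k=1 value — and the period has length 2.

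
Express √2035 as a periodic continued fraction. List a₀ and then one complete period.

a₀ = ⌊√2035⌋ = 45.
With m₀=0, d₀=1 and mₖ₊₁ = dₖaₖ − mₖ, dₖ₊₁ = (n − mₖ₊₁²)/dₖ, aₖ₊₁ = ⌊(a₀+mₖ₊₁)/dₖ₊₁⌋:
  k=1: m=45, d=10, a=9
  k=2: m=45, d=1, a=90
d=1 and a=2a₀=90 at k=2, so the next step gives (m, d) = (45, 10) again — its k=1 value — and the period has length 2.

[45; 9, 90]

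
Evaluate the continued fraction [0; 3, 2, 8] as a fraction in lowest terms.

Fold from the inside: start with 8/1.
  2 + 1/8 = 17/8
  3 + 8/17 = 59/17
  0 + 17/59 = 17/59

17/59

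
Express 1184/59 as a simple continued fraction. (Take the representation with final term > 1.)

[20; 14, 1, 3]

1184 = 20*59 + 4
59 = 14*4 + 3
4 = 1*3 + 1
3 = 3*1 + 0  (stop)
So 1184/59 = [20; 14, 1, 3].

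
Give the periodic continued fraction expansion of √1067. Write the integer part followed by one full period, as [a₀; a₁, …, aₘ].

[32; 1, 1, 1, 64]

a₀ = ⌊√1067⌋ = 32.
With m₀=0, d₀=1 and mₖ₊₁ = dₖaₖ − mₖ, dₖ₊₁ = (n − mₖ₊₁²)/dₖ, aₖ₊₁ = ⌊(a₀+mₖ₊₁)/dₖ₊₁⌋:
  k=1: m=32, d=43, a=1
  k=2: m=11, d=22, a=1
  k=3: m=11, d=43, a=1
  k=4: m=32, d=1, a=64
d=1 and a=2a₀=64 at k=4, so the next step gives (m, d) = (32, 43) again — its k=1 value — and the period has length 4.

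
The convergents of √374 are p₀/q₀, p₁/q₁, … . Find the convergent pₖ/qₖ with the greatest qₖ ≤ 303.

√374 = [19; 2, 1, 18, 1, 2, 38, …] (period length 6).
Convergents:
  p_0/q_0 = 19/1
  p_1/q_1 = 39/2
  p_2/q_2 = 58/3
  p_3/q_3 = 1083/56
  p_4/q_4 = 1141/59
  p_5/q_5 = 3365/174
  p_6/q_6 = 129011/6671
q_5 = 174 ≤ 303 < 6671 = q_6, so the answer is 3365/174.

3365/174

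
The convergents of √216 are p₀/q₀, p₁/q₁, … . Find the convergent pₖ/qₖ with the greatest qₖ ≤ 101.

485/33

√216 = [14; 1, 2, 3, 2, 1, 28, …] (period length 6).
Convergents:
  p_0/q_0 = 14/1
  p_1/q_1 = 15/1
  p_2/q_2 = 44/3
  p_3/q_3 = 147/10
  p_4/q_4 = 338/23
  p_5/q_5 = 485/33
  p_6/q_6 = 13918/947
q_5 = 33 ≤ 101 < 947 = q_6, so the answer is 485/33.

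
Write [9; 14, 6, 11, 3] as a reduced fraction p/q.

26595/2932

Using pₖ = aₖpₖ₋₁ + pₖ₋₂ and qₖ = aₖqₖ₋₁ + qₖ₋₂:
  k=0: a=9, p=9, q=1
  k=1: a=14, p=127, q=14
  k=2: a=6, p=771, q=85
  k=3: a=11, p=8608, q=949
  k=4: a=3, p=26595, q=2932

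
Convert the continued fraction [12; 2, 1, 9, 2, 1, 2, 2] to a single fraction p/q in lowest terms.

Fold from the inside: start with 2/1.
  2 + 1/2 = 5/2
  1 + 2/5 = 7/5
  2 + 5/7 = 19/7
  9 + 7/19 = 178/19
  1 + 19/178 = 197/178
  2 + 178/197 = 572/197
  12 + 197/572 = 7061/572

7061/572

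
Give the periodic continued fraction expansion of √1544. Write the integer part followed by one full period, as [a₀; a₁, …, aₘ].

[39; 3, 2, 2, 9, 2, 2, 3, 78]

a₀ = ⌊√1544⌋ = 39.
With m₀=0, d₀=1 and mₖ₊₁ = dₖaₖ − mₖ, dₖ₊₁ = (n − mₖ₊₁²)/dₖ, aₖ₊₁ = ⌊(a₀+mₖ₊₁)/dₖ₊₁⌋:
  k=1: m=39, d=23, a=3
  k=2: m=30, d=28, a=2
  k=3: m=26, d=31, a=2
  k=4: m=36, d=8, a=9
  k=5: m=36, d=31, a=2
  k=6: m=26, d=28, a=2
  k=7: m=30, d=23, a=3
  k=8: m=39, d=1, a=78
d=1 and a=2a₀=78 at k=8, so the next step gives (m, d) = (39, 23) again — its k=1 value — and the period has length 8.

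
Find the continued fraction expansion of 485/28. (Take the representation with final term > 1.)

[17; 3, 9]

485 = 17×28 + 9
28 = 3×9 + 1
9 = 9×1 + 0  (stop)
So 485/28 = [17; 3, 9].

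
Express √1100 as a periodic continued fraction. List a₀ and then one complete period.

[33; 6, 66]

a₀ = ⌊√1100⌋ = 33.
With m₀=0, d₀=1 and mₖ₊₁ = dₖaₖ − mₖ, dₖ₊₁ = (n − mₖ₊₁²)/dₖ, aₖ₊₁ = ⌊(a₀+mₖ₊₁)/dₖ₊₁⌋:
  k=1: m=33, d=11, a=6
  k=2: m=33, d=1, a=66
d=1 and a=2a₀=66 at k=2, so the next step gives (m, d) = (33, 11) again — its k=1 value — and the period has length 2.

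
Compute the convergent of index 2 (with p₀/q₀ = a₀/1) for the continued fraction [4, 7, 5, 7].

Using pₖ = aₖpₖ₋₁ + pₖ₋₂, qₖ = aₖqₖ₋₁ + qₖ₋₂ (with p₋₁=1, p₋₂=0, q₋₁=0, q₋₂=1):
  k=0: a=4, p=4, q=1
  k=1: a=7, p=29, q=7
  k=2: a=5, p=149, q=36

149/36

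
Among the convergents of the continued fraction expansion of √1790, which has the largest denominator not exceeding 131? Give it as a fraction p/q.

√1790 = [42; 3, 4, 8, 4, 3, 84, …] (period length 6).
Convergents:
  p_0/q_0 = 42/1
  p_1/q_1 = 127/3
  p_2/q_2 = 550/13
  p_3/q_3 = 4527/107
  p_4/q_4 = 18658/441
q_3 = 107 ≤ 131 < 441 = q_4, so the answer is 4527/107.

4527/107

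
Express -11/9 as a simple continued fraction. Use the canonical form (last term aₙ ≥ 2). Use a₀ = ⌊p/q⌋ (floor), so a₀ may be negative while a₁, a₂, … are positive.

[-2; 1, 3, 2]

-11 = -2×9 + 7
9 = 1×7 + 2
7 = 3×2 + 1
2 = 2×1 + 0  (stop)
So -11/9 = [-2; 1, 3, 2].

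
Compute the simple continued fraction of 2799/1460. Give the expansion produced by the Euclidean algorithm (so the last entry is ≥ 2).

[1; 1, 11, 15, 8]

2799 = 1·1460 + 1339
1460 = 1·1339 + 121
1339 = 11·121 + 8
121 = 15·8 + 1
8 = 8·1 + 0  (stop)
So 2799/1460 = [1; 1, 11, 15, 8].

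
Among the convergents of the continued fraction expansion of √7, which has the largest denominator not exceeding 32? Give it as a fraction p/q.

√7 = [2; 1, 1, 1, 4, …] (period length 4).
Convergents:
  p_0/q_0 = 2/1
  p_1/q_1 = 3/1
  p_2/q_2 = 5/2
  p_3/q_3 = 8/3
  p_4/q_4 = 37/14
  p_5/q_5 = 45/17
  p_6/q_6 = 82/31
  p_7/q_7 = 127/48
q_6 = 31 ≤ 32 < 48 = q_7, so the answer is 82/31.

82/31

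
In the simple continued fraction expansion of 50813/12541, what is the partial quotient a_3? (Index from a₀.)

11

50813 = 4·12541 + 649   →  a_0 = 4
12541 = 19·649 + 210   →  a_1 = 19
649 = 3·210 + 19   →  a_2 = 3
210 = 11·19 + 1   →  a_3 = 11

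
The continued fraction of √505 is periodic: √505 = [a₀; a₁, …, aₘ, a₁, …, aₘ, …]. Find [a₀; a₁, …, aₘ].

a₀ = ⌊√505⌋ = 22.

[22; 2, 8, 2, 44]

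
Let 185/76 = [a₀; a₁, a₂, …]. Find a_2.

3

185 = 2·76 + 33   →  a_0 = 2
76 = 2·33 + 10   →  a_1 = 2
33 = 3·10 + 3   →  a_2 = 3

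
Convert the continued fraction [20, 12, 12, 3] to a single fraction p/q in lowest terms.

8977/447

Fold from the inside: start with 3/1.
  12 + 1/3 = 37/3
  12 + 3/37 = 447/37
  20 + 37/447 = 8977/447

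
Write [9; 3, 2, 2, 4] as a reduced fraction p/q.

697/75

Using pₖ = aₖpₖ₋₁ + pₖ₋₂ and qₖ = aₖqₖ₋₁ + qₖ₋₂:
  k=0: a=9, p=9, q=1
  k=1: a=3, p=28, q=3
  k=2: a=2, p=65, q=7
  k=3: a=2, p=158, q=17
  k=4: a=4, p=697, q=75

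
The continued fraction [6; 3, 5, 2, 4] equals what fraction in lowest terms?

Using pₖ = aₖpₖ₋₁ + pₖ₋₂ and qₖ = aₖqₖ₋₁ + qₖ₋₂:
  k=0: a=6, p=6, q=1
  k=1: a=3, p=19, q=3
  k=2: a=5, p=101, q=16
  k=3: a=2, p=221, q=35
  k=4: a=4, p=985, q=156

985/156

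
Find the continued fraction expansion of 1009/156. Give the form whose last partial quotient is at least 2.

[6; 2, 7, 3, 3]

1009 = 6×156 + 73
156 = 2×73 + 10
73 = 7×10 + 3
10 = 3×3 + 1
3 = 3×1 + 0  (stop)
So 1009/156 = [6; 2, 7, 3, 3].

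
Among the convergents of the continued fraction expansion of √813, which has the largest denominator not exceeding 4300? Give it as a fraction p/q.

122464/4295

√813 = [28; 1, 1, 18, 1, 1, 56, …] (period length 6).
Convergents:
  p_0/q_0 = 28/1
  p_1/q_1 = 29/1
  p_2/q_2 = 57/2
  p_3/q_3 = 1055/37
  p_4/q_4 = 1112/39
  p_5/q_5 = 2167/76
  p_6/q_6 = 122464/4295
  p_7/q_7 = 124631/4371
q_6 = 4295 ≤ 4300 < 4371 = q_7, so the answer is 122464/4295.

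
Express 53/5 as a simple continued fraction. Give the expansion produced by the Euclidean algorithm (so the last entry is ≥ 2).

53 = 10×5 + 3
5 = 1×3 + 2
3 = 1×2 + 1
2 = 2×1 + 0  (stop)
So 53/5 = [10; 1, 1, 2].

[10; 1, 1, 2]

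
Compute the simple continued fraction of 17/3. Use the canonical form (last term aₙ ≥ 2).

[5; 1, 2]

17 = 5*3 + 2
3 = 1*2 + 1
2 = 2*1 + 0  (stop)
So 17/3 = [5; 1, 2].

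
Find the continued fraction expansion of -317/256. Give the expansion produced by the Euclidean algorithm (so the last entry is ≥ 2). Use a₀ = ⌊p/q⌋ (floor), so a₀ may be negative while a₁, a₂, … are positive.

-317 = -2*256 + 195
256 = 1*195 + 61
195 = 3*61 + 12
61 = 5*12 + 1
12 = 12*1 + 0  (stop)
So -317/256 = [-2; 1, 3, 5, 12].

[-2; 1, 3, 5, 12]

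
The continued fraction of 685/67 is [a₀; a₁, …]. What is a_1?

4

685 = 10·67 + 15   →  a_0 = 10
67 = 4·15 + 7   →  a_1 = 4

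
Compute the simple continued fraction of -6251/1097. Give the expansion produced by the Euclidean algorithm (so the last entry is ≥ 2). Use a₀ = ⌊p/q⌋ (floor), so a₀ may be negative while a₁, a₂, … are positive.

[-6; 3, 3, 5, 2, 9]

-6251 = -6·1097 + 331
1097 = 3·331 + 104
331 = 3·104 + 19
104 = 5·19 + 9
19 = 2·9 + 1
9 = 9·1 + 0  (stop)
So -6251/1097 = [-6; 3, 3, 5, 2, 9].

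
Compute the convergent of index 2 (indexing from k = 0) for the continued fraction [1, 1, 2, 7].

Using pₖ = aₖpₖ₋₁ + pₖ₋₂, qₖ = aₖqₖ₋₁ + qₖ₋₂ (with p₋₁=1, p₋₂=0, q₋₁=0, q₋₂=1):
  k=0: a=1, p=1, q=1
  k=1: a=1, p=2, q=1
  k=2: a=2, p=5, q=3

5/3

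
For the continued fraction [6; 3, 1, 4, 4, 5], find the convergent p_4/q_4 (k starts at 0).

Using pₖ = aₖpₖ₋₁ + pₖ₋₂, qₖ = aₖqₖ₋₁ + qₖ₋₂ (with p₋₁=1, p₋₂=0, q₋₁=0, q₋₂=1):
  k=0: a=6, p=6, q=1
  k=1: a=3, p=19, q=3
  k=2: a=1, p=25, q=4
  k=3: a=4, p=119, q=19
  k=4: a=4, p=501, q=80

501/80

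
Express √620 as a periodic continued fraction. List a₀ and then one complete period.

a₀ = ⌊√620⌋ = 24.
With m₀=0, d₀=1 and mₖ₊₁ = dₖaₖ − mₖ, dₖ₊₁ = (n − mₖ₊₁²)/dₖ, aₖ₊₁ = ⌊(a₀+mₖ₊₁)/dₖ₊₁⌋:
  k=1: m=24, d=44, a=1
  k=2: m=20, d=5, a=8
  k=3: m=20, d=44, a=1
  k=4: m=24, d=1, a=48
d=1 and a=2a₀=48 at k=4, so the next step gives (m, d) = (24, 44) again — its k=1 value — and the period has length 4.

[24; 1, 8, 1, 48]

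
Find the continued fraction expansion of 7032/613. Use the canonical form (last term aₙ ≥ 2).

[11; 2, 8, 3, 1, 8]

7032 = 11*613 + 289
613 = 2*289 + 35
289 = 8*35 + 9
35 = 3*9 + 8
9 = 1*8 + 1
8 = 8*1 + 0  (stop)
So 7032/613 = [11; 2, 8, 3, 1, 8].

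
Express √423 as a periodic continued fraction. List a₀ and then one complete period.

[20; 1, 1, 3, 4, 3, 1, 1, 40]

a₀ = ⌊√423⌋ = 20.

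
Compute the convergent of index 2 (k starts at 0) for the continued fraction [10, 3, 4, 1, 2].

134/13

Using pₖ = aₖpₖ₋₁ + pₖ₋₂, qₖ = aₖqₖ₋₁ + qₖ₋₂ (with p₋₁=1, p₋₂=0, q₋₁=0, q₋₂=1):
  k=0: a=10, p=10, q=1
  k=1: a=3, p=31, q=3
  k=2: a=4, p=134, q=13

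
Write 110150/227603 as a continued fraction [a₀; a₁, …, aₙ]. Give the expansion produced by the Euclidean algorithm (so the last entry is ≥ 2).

[0; 2, 15, 12, 14, 14, 3]

110150 = 0·227603 + 110150
227603 = 2·110150 + 7303
110150 = 15·7303 + 605
7303 = 12·605 + 43
605 = 14·43 + 3
43 = 14·3 + 1
3 = 3·1 + 0  (stop)
So 110150/227603 = [0; 2, 15, 12, 14, 14, 3].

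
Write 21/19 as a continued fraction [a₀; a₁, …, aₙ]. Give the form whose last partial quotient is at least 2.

[1; 9, 2]

21 = 1*19 + 2
19 = 9*2 + 1
2 = 2*1 + 0  (stop)
So 21/19 = [1; 9, 2].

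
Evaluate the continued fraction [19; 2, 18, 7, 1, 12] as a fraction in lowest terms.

Using pₖ = aₖpₖ₋₁ + pₖ₋₂ and qₖ = aₖqₖ₋₁ + qₖ₋₂:
  k=0: a=19, p=19, q=1
  k=1: a=2, p=39, q=2
  k=2: a=18, p=721, q=37
  k=3: a=7, p=5086, q=261
  k=4: a=1, p=5807, q=298
  k=5: a=12, p=74770, q=3837

74770/3837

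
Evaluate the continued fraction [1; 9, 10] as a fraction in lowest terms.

Fold from the inside: start with 10/1.
  9 + 1/10 = 91/10
  1 + 10/91 = 101/91

101/91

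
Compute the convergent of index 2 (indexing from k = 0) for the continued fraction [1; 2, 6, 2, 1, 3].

19/13

Using pₖ = aₖpₖ₋₁ + pₖ₋₂, qₖ = aₖqₖ₋₁ + qₖ₋₂ (with p₋₁=1, p₋₂=0, q₋₁=0, q₋₂=1):
  k=0: a=1, p=1, q=1
  k=1: a=2, p=3, q=2
  k=2: a=6, p=19, q=13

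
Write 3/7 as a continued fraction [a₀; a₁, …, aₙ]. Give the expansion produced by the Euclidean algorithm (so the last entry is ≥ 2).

[0; 2, 3]

3 = 0*7 + 3
7 = 2*3 + 1
3 = 3*1 + 0  (stop)
So 3/7 = [0; 2, 3].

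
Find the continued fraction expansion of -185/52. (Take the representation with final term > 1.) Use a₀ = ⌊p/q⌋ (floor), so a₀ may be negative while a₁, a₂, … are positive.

[-4; 2, 3, 1, 5]

-185 = -4·52 + 23
52 = 2·23 + 6
23 = 3·6 + 5
6 = 1·5 + 1
5 = 5·1 + 0  (stop)
So -185/52 = [-4; 2, 3, 1, 5].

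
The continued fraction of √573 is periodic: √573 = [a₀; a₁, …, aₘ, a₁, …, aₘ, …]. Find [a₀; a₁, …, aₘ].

[23; 1, 14, 1, 46]

a₀ = ⌊√573⌋ = 23.
With m₀=0, d₀=1 and mₖ₊₁ = dₖaₖ − mₖ, dₖ₊₁ = (n − mₖ₊₁²)/dₖ, aₖ₊₁ = ⌊(a₀+mₖ₊₁)/dₖ₊₁⌋:
  k=1: m=23, d=44, a=1
  k=2: m=21, d=3, a=14
  k=3: m=21, d=44, a=1
  k=4: m=23, d=1, a=46
d=1 and a=2a₀=46 at k=4, so the next step gives (m, d) = (23, 44) again — its k=1 value — and the period has length 4.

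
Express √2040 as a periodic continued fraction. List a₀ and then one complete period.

a₀ = ⌊√2040⌋ = 45.
With m₀=0, d₀=1 and mₖ₊₁ = dₖaₖ − mₖ, dₖ₊₁ = (n − mₖ₊₁²)/dₖ, aₖ₊₁ = ⌊(a₀+mₖ₊₁)/dₖ₊₁⌋:
  k=1: m=45, d=15, a=6
  k=2: m=45, d=1, a=90
d=1 and a=2a₀=90 at k=2, so the next step gives (m, d) = (45, 15) again — its k=1 value — and the period has length 2.

[45; 6, 90]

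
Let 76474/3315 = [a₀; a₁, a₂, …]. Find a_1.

76474 = 23·3315 + 229   →  a_0 = 23
3315 = 14·229 + 109   →  a_1 = 14

14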